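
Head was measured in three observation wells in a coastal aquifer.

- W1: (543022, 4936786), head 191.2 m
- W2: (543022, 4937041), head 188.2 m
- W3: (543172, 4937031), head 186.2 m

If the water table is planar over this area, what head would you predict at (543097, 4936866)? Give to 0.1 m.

Three-point gradient (reference W1): Δ to W2 = (0, 255, -3.0), Δ to W3 = (150, 245, -5.0).
∂h/∂x = -0.01412, ∂h/∂y = -0.01176 (det = -38250).
h(543097, 4936866) = 191.2 + (-0.01412)·(75) + (-0.01176)·(80) = 191.2 -1.059 -0.941 = 189.200 m.

189.2 m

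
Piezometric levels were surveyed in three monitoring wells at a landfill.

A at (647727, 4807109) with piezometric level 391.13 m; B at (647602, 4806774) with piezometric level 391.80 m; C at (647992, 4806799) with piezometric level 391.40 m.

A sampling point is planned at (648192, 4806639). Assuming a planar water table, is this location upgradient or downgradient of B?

downgradient

Taking A as reference: B−A = (-125, -335, +0.67); C−A = (265, -310, +0.27).
Determinant of the coordinate differences = (-125)·(-310) − 265·(-335) = 127525.
∂h/∂x = [(+0.67)·(-310) − (+0.27)·(-335)] / 127525 = -0.0009194
∂h/∂y = [(-125)·(+0.27) − 265·(+0.67)] / 127525 = -0.001657
Head at (648192, 4806639) = 391.13 + (-0.0009194)·(465) + (-0.001657)·(-470) = 391.48 m.
That is lower than the 391.80 m at B, so the point is downgradient.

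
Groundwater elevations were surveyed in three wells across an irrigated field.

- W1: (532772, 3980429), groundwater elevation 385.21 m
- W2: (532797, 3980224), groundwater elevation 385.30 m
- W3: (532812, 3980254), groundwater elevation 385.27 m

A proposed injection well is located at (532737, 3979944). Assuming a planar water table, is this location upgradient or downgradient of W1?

With h = a·x + b·y + c and W1 as origin, the differences give:
  25·a + (-205)·b = +0.09
  40·a + (-175)·b = +0.06
Eliminate b (×(-175) and ×(-205), subtract): 3825·a = -3.450 → a = ∂h/∂x = -0.0009020
Back-substitute: b = ∂h/∂y = -0.0005490.
Head at (532737, 3979944) = 385.21 + (-0.0009020)·(-35) + (-0.0005490)·(-485) = 385.51 m.
That is higher than the 385.21 m at W1, so the point is upgradient.

upgradient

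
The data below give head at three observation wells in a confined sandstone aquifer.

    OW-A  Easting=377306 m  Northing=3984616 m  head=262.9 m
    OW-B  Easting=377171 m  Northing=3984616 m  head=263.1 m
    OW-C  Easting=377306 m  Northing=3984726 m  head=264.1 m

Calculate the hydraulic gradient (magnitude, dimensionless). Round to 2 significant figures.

∂h/∂x = (263.1 − 262.9) / (377171 − 377306) = -0.001481
∂h/∂y = (264.1 − 262.9) / (3984726 − 3984616) = +0.01091
|∇h| = √(-0.001481² + 0.01091²) = 0.01101

0.011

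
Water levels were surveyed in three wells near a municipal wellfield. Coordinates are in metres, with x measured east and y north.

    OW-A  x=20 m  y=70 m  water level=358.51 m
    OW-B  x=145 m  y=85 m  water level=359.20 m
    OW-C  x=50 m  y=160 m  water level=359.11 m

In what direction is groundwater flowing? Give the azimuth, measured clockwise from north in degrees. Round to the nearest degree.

Three-point gradient (reference OW-A): Δ to OW-B = (125, 15, +0.69), Δ to OW-C = (30, 90, +0.60).
∂h/∂x = +0.004917, ∂h/∂y = +0.005028 (det = 10800).
Flow direction (−∇h) has components (-0.004917 E, -0.005028 N).
Azimuth = atan2(E, N) = atan2(-0.004917, -0.005028) = 224.4° ≈ 224°.

224°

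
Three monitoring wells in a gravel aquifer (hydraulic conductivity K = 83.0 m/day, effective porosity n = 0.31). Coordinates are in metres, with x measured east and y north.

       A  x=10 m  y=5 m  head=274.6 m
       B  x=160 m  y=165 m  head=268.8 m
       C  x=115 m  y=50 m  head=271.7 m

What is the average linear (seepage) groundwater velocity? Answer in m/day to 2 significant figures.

7.1 m/day

With h = a·x + b·y + c and A as origin, the differences give:
  150·a + 160·b = -5.8
  105·a + 45·b = -2.9
Eliminate b (×45 and ×160, subtract): -10050·a = 203.00 → a = ∂h/∂x = -0.02020
Back-substitute: b = ∂h/∂y = -0.01731.
|∇h| = √(-0.02020² + -0.01731²) = 0.0266
Seepage velocity v = K·i/n = 83.0 × 0.0266 / 0.31 = 7.122 m/day.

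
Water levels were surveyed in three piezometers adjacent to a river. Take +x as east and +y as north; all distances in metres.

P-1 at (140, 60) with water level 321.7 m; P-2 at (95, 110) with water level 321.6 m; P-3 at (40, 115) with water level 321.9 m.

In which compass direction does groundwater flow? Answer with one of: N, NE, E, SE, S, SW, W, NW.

NE

With h = a·x + b·y + c and P-1 as origin, the differences give:
  (-45)·a + 50·b = -0.1
  (-100)·a + 55·b = +0.2
Eliminate b (×55 and ×50, subtract): 2525·a = -15.50 → a = ∂h/∂x = -0.006139
Back-substitute: b = ∂h/∂y = -0.007525.
Flow = −∇h = (+0.006139 east, +0.007525 north), which points northeast.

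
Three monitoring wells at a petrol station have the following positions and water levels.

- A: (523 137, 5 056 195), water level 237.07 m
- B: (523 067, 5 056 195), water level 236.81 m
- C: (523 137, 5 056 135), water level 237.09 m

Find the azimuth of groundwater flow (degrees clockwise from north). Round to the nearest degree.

275°

∂h/∂x = (236.81 − 237.07) / (523067 − 523137) = +0.003714
∂h/∂y = (237.09 − 237.07) / (5056135 − 5056195) = -0.0003333
Flow direction (−∇h) has components (-0.003714 E, +0.0003333 N).
Azimuth = atan2(E, N) = atan2(-0.003714, +0.0003333) = 275.1° ≈ 275°.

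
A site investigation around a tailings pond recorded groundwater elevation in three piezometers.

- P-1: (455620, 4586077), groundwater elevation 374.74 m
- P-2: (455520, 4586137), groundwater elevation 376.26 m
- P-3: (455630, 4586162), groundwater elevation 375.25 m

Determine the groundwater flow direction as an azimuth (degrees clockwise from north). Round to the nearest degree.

124°

Taking P-1 as reference: P-2−P-1 = (-100, 60, +1.52); P-3−P-1 = (10, 85, +0.51).
Determinant of the coordinate differences = (-100)·85 − 10·60 = -9100.
∂h/∂x = [(+1.52)·85 − (+0.51)·60] / -9100 = -0.01084
∂h/∂y = [(-100)·(+0.51) − 10·(+1.52)] / -9100 = +0.007275
Flow direction (−∇h) has components (+0.01084 E, -0.007275 N).
Azimuth = atan2(E, N) = atan2(+0.01084, -0.007275) = 123.9° ≈ 124°.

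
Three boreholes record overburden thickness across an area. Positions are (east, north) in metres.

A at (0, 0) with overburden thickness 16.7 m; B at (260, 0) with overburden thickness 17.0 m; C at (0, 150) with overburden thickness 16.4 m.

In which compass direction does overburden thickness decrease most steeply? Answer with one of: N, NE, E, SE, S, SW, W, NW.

∂d/∂x = (17.0 − 16.7) / (260 − 0) = +0.001154
∂d/∂y = (16.4 − 16.7) / (150 − 0) = -0.002000
Steepest decrease is along −∇f = (-0.001154 E, +0.002000 N) → northwest.

NW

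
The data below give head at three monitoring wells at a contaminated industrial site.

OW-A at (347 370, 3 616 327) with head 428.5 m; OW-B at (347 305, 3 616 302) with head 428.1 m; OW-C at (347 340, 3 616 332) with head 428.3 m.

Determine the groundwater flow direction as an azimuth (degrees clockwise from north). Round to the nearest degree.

278°

Taking OW-A as reference: OW-B−OW-A = (-65, -25, -0.4); OW-C−OW-A = (-30, 5, -0.2).
Solve a·Δx + b·Δy = Δh: det = (-65)·5 − (-30)·(-25) = -1075.
∂h/∂x = [(-0.4)·5 − (-0.2)·(-25)] / -1075 = +0.006512
∂h/∂y = [(-65)·(-0.2) − (-30)·(-0.4)] / -1075 = -0.0009302
Flow direction (−∇h) has components (-0.006512 E, +0.0009302 N).
Azimuth = atan2(E, N) = atan2(-0.006512, +0.0009302) = 278.1° ≈ 278°.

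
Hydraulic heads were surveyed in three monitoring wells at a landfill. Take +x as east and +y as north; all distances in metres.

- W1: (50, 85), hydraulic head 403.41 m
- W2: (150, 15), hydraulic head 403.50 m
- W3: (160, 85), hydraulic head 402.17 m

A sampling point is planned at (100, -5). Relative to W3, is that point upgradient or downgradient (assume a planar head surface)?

upgradient

Differences from W1: to W2 (Δx, Δy, Δh) = (100, -70, +0.09); to W3 = (110, 0, -1.24).
Determinant of the coordinate differences = 100·0 − 110·(-70) = 7700.
∂h/∂x = [(+0.09)·0 − (-1.24)·(-70)] / 7700 = -0.01127
∂h/∂y = [100·(-1.24) − 110·(+0.09)] / 7700 = -0.01739
Head at (100, -5) = 403.41 + (-0.01127)·(50) + (-0.01739)·(-90) = 404.41 m.
That is higher than the 402.17 m at W3, so the point is upgradient.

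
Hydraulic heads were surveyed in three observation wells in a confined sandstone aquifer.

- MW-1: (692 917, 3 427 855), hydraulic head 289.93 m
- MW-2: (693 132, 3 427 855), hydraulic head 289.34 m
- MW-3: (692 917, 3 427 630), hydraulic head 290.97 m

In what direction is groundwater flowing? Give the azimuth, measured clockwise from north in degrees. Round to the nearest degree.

∂h/∂x = (289.34 − 289.93) / (693132 − 692917) = -0.002744
∂h/∂y = (290.97 − 289.93) / (3427630 − 3427855) = -0.004622
Flow direction (−∇h) has components (+0.002744 E, +0.004622 N).
Azimuth = atan2(E, N) = atan2(+0.002744, +0.004622) = 30.7° ≈ 031°.

031°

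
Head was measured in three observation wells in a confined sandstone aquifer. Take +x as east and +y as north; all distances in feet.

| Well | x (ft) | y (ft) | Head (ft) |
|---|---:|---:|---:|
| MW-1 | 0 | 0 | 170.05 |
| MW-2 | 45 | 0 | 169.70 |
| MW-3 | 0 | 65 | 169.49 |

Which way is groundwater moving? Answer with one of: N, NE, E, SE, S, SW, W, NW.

NE

∂h/∂x = (169.70 − 170.05) / (45 − 0) = -0.007778
∂h/∂y = (169.49 − 170.05) / (65 − 0) = -0.008615
Flow = −∇h = (+0.007778 east, +0.008615 north), which points northeast.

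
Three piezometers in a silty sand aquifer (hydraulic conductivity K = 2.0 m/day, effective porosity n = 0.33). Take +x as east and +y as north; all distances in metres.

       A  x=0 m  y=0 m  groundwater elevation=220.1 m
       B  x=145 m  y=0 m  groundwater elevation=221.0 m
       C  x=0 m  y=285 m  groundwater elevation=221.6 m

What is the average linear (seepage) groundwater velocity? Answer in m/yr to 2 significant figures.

18 m/yr

∂h/∂x = (221.0 − 220.1) / (145 − 0) = +0.006207
∂h/∂y = (221.6 − 220.1) / (285 − 0) = +0.005263
|∇h| = √(0.006207² + 0.005263²) = 0.008138
Seepage velocity v = K·i/n = 2.0 × 0.008138 / 0.33 = 0.04932 m/day = 18.01 m/yr.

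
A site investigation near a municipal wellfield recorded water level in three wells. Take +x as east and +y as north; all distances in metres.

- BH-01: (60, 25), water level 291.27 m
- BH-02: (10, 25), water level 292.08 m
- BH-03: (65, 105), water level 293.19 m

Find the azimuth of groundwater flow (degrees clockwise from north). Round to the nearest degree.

With h = a·x + b·y + c and BH-01 as origin, the differences give:
  (-50)·a + 0·b = +0.81
  5·a + 80·b = +1.92
Eliminate b (×80 and ×0, subtract): -4000·a = 64.800 → a = ∂h/∂x = -0.01620
Back-substitute: b = ∂h/∂y = +0.02501.
Flow direction (−∇h) has components (+0.01620 E, -0.02501 N).
Azimuth = atan2(E, N) = atan2(+0.01620, -0.02501) = 147.1° ≈ 147°.

147°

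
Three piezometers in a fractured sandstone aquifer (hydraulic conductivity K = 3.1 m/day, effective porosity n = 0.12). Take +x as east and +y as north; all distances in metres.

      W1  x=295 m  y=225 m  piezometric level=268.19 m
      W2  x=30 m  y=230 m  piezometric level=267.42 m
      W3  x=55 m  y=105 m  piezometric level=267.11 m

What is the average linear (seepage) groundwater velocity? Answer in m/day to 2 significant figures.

0.11 m/day

Taking W1 as reference: W2−W1 = (-265, 5, -0.77); W3−W1 = (-240, -120, -1.08).
Solve a·Δx + b·Δy = Δh: det = (-265)·(-120) − (-240)·5 = 33000.
∂h/∂x = [(-0.77)·(-120) − (-1.08)·5] / 33000 = +0.002964
∂h/∂y = [(-265)·(-1.08) − (-240)·(-0.77)] / 33000 = +0.003073
|∇h| = √(0.002964² + 0.003073²) = 0.004269
Seepage velocity v = K·i/n = 3.1 × 0.004269 / 0.12 = 0.1103 m/day.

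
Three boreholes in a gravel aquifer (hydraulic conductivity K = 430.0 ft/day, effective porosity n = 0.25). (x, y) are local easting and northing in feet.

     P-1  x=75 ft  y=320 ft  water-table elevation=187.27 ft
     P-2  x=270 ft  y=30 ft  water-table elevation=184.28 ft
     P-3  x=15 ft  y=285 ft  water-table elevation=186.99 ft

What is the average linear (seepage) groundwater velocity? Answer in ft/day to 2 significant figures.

17 ft/day

With h = a·x + b·y + c and P-1 as origin, the differences give:
  195·a + (-290)·b = -2.99
  (-60)·a + (-35)·b = -0.28
Eliminate b (×(-35) and ×(-290), subtract): -24225·a = 23.450 → a = ∂h/∂x = -0.0009680
Back-substitute: b = ∂h/∂y = +0.009659.
|∇h| = √(-0.0009680² + 0.009659²) = 0.009707
Seepage velocity v = K·i/n = 430.0 × 0.009707 / 0.25 = 16.7 ft/day.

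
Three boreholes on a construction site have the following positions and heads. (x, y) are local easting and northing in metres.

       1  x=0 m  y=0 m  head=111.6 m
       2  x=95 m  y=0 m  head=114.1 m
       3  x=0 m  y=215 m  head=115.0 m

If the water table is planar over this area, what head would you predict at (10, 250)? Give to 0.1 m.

∂h/∂x = (114.1 − 111.6) / (95 − 0) = +0.02632
∂h/∂y = (115.0 − 111.6) / (215 − 0) = +0.01581
h(10, 250) = 111.6 + (+0.02632)·(10) + (+0.01581)·(250) = 111.6 +0.263 +3.953 = 115.817 m.

115.8 m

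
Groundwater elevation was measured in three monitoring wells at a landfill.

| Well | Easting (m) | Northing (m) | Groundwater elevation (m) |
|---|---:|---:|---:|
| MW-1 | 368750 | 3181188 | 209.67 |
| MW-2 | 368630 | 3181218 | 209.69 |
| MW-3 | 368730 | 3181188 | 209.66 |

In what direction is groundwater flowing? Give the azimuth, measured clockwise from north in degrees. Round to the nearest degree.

191°

With h = a·x + b·y + c and MW-1 as origin, the differences give:
  (-120)·a + 30·b = +0.02
  (-20)·a + 0·b = -0.01
Eliminate b (×0 and ×30, subtract): 600·a = 0.300 → a = ∂h/∂x = +0.0005000
Back-substitute: b = ∂h/∂y = +0.002667.
Flow direction (−∇h) has components (-0.0005000 E, -0.002667 N).
Azimuth = atan2(E, N) = atan2(-0.0005000, -0.002667) = 190.6° ≈ 191°.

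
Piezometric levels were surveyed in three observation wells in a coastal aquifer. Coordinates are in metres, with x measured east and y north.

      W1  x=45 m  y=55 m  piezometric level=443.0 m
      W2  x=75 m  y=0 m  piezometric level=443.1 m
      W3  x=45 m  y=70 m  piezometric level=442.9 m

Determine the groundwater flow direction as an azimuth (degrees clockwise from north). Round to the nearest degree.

With h = a·x + b·y + c and W1 as origin, the differences give:
  30·a + (-55)·b = +0.1
  0·a + 15·b = -0.1
Eliminate b (×15 and ×(-55), subtract): 450·a = -4.00 → a = ∂h/∂x = -0.008889
Back-substitute: b = ∂h/∂y = -0.006667.
Flow direction (−∇h) has components (+0.008889 E, +0.006667 N).
Azimuth = atan2(E, N) = atan2(+0.008889, +0.006667) = 53.1° ≈ 053°.

053°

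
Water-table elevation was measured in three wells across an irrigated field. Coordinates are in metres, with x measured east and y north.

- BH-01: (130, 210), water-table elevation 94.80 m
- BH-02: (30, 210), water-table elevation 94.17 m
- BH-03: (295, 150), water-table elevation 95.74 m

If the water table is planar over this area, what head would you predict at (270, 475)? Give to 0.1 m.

With h = a·x + b·y + c and BH-01 as origin, the differences give:
  (-100)·a + 0·b = -0.63
  165·a + (-60)·b = +0.94
Eliminate b (×(-60) and ×0, subtract): 6000·a = 37.800 → a = ∂h/∂x = +0.006300
Back-substitute: b = ∂h/∂y = +0.001658.
h(270, 475) = 94.80 + (+0.006300)·(140) + (+0.001658)·(265) = 94.80 +0.882 +0.439 = 96.121 m.

96.1 m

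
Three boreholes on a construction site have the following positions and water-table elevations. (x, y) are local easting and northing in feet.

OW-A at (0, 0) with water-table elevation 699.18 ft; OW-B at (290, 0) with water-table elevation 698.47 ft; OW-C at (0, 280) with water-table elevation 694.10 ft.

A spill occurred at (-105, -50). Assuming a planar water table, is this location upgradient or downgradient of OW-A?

∂h/∂x = (698.47 − 699.18) / (290 − 0) = -0.002448
∂h/∂y = (694.10 − 699.18) / (280 − 0) = -0.01814
Head at (-105, -50) = 699.18 + (-0.002448)·(-105) + (-0.01814)·(-50) = 700.34 ft.
That is higher than the 699.18 ft at OW-A, so the point is upgradient.

upgradient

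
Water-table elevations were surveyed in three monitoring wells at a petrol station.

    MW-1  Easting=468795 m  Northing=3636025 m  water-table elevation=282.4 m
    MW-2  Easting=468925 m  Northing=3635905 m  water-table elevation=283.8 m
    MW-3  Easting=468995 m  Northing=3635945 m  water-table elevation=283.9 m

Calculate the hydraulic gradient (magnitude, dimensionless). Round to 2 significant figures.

0.0080

Differences from MW-1: to MW-2 (Δx, Δy, Δh) = (130, -120, +1.4); to MW-3 = (200, -80, +1.5).
Determinant of the coordinate differences = 130·(-80) − 200·(-120) = 13600.
∂h/∂x = [(+1.4)·(-80) − (+1.5)·(-120)] / 13600 = +0.005000
∂h/∂y = [130·(+1.5) − 200·(+1.4)] / 13600 = -0.006250
|∇h| = √(0.005000² + -0.006250²) = 0.008004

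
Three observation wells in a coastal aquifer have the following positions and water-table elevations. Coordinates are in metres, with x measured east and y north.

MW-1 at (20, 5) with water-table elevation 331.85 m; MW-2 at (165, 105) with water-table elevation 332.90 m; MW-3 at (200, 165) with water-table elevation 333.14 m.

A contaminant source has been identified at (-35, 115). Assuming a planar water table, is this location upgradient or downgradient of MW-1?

downgradient

Differences from MW-1: to MW-2 (Δx, Δy, Δh) = (145, 100, +1.05); to MW-3 = (180, 160, +1.29).
Solve a·Δx + b·Δy = Δh: det = 145·160 − 180·100 = 5200.
∂h/∂x = [(+1.05)·160 − (+1.29)·100] / 5200 = +0.007500
∂h/∂y = [145·(+1.29) − 180·(+1.05)] / 5200 = -0.0003750
Head at (-35, 115) = 331.85 + (+0.007500)·(-55) + (-0.0003750)·(110) = 331.40 m.
That is lower than the 331.85 m at MW-1, so the point is downgradient.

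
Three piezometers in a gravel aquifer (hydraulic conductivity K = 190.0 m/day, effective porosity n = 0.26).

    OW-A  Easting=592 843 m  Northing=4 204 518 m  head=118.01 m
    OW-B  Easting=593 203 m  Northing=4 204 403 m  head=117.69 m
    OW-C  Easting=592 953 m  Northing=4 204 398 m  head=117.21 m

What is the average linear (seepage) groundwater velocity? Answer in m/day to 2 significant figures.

With h = a·x + b·y + c and OW-A as origin, the differences give:
  360·a + (-115)·b = -0.32
  110·a + (-120)·b = -0.80
Eliminate b (×(-120) and ×(-115), subtract): -30550·a = -53.600 → a = ∂h/∂x = +0.001755
Back-substitute: b = ∂h/∂y = +0.008275.
|∇h| = √(0.001755² + 0.008275²) = 0.008459
Seepage velocity v = K·i/n = 190.0 × 0.008459 / 0.26 = 6.182 m/day.

6.2 m/day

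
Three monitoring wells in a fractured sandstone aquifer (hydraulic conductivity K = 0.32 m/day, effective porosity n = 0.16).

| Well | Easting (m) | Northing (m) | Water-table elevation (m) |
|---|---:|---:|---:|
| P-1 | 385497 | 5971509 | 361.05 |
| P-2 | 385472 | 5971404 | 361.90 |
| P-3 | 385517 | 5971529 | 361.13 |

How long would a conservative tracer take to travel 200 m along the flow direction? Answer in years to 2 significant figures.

14 years

Taking P-1 as reference: P-2−P-1 = (-25, -105, +0.85); P-3−P-1 = (20, 20, +0.08).
Solve a·Δx + b·Δy = Δh: det = (-25)·20 − 20·(-105) = 1600.
∂h/∂x = [(+0.85)·20 − (+0.08)·(-105)] / 1600 = +0.01587
∂h/∂y = [(-25)·(+0.08) − 20·(+0.85)] / 1600 = -0.01187
|∇h| = √(0.01587² + -0.01187²) = 0.01982
Seepage velocity v = K·i/n = 0.32 × 0.01982 / 0.16 = 0.03964 m/day.
t = 200 / 0.03964 = 5045 days = 13.8 years.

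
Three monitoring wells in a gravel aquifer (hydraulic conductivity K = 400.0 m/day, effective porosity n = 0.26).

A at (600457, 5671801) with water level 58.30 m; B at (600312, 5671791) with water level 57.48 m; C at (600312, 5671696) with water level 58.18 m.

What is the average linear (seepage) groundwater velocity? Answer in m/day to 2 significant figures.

15 m/day

Three-point gradient (reference A): Δ to B = (-145, -10, -0.82), Δ to C = (-145, -105, -0.12).
∂h/∂x = +0.006163, ∂h/∂y = -0.007368 (det = 13775).
|∇h| = √(0.006163² + -0.007368²) = 0.009606
Seepage velocity v = K·i/n = 400.0 × 0.009606 / 0.26 = 14.78 m/day.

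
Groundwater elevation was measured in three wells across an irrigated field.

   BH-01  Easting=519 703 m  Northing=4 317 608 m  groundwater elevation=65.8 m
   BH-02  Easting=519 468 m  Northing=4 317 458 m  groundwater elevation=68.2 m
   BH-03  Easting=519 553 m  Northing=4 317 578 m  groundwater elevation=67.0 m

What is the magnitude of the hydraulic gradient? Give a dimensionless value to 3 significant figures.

0.00862

Taking BH-01 as reference: BH-02−BH-01 = (-235, -150, +2.4); BH-03−BH-01 = (-150, -30, +1.2).
Solve a·Δx + b·Δy = Δh: det = (-235)·(-30) − (-150)·(-150) = -15450.
∂h/∂x = [(+2.4)·(-30) − (+1.2)·(-150)] / -15450 = -0.006990
∂h/∂y = [(-235)·(+1.2) − (-150)·(+2.4)] / -15450 = -0.005049
|∇h| = √(-0.006990² + -0.005049²) = 0.008623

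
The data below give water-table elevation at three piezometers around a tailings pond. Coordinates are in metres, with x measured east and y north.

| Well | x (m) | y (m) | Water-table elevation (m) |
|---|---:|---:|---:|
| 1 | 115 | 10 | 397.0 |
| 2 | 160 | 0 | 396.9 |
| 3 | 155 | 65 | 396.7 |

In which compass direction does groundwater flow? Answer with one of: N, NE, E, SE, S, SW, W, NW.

NE

With h = a·x + b·y + c and 1 as origin, the differences give:
  45·a + (-10)·b = -0.1
  40·a + 55·b = -0.3
Eliminate b (×55 and ×(-10), subtract): 2875·a = -8.50 → a = ∂h/∂x = -0.002957
Back-substitute: b = ∂h/∂y = -0.003304.
Flow = −∇h = (+0.002957 east, +0.003304 north), which points northeast.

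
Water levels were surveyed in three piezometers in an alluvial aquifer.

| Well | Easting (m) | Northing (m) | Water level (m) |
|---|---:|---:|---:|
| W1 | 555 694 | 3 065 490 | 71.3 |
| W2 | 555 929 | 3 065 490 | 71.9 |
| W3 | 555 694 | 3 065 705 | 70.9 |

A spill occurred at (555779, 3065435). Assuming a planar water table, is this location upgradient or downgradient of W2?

downgradient

∂h/∂x = (71.9 − 71.3) / (555929 − 555694) = +0.002553
∂h/∂y = (70.9 − 71.3) / (3065705 − 3065490) = -0.001860
Head at (555779, 3065435) = 71.3 + (+0.002553)·(85) + (-0.001860)·(-55) = 71.62 m.
That is lower than the 71.9 m at W2, so the point is downgradient.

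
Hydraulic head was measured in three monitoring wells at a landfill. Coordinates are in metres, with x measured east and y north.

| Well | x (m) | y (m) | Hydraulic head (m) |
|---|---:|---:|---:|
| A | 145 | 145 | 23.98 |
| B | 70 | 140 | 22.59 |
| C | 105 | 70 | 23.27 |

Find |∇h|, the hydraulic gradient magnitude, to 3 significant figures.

0.0186

Differences from A: to B (Δx, Δy, Δh) = (-75, -5, -1.39); to C = (-40, -75, -0.71).
Determinant of the coordinate differences = (-75)·(-75) − (-40)·(-5) = 5425.
∂h/∂x = [(-1.39)·(-75) − (-0.71)·(-5)] / 5425 = +0.01856
∂h/∂y = [(-75)·(-0.71) − (-40)·(-1.39)] / 5425 = -0.0004332
|∇h| = √(0.01856² + -0.0004332²) = 0.01857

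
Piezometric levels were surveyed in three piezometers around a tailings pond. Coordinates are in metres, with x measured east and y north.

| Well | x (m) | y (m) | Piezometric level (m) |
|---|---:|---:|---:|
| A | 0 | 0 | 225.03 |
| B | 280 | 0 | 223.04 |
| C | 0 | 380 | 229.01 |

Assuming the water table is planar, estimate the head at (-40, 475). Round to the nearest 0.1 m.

∂h/∂x = (223.04 − 225.03) / (280 − 0) = -0.007107
∂h/∂y = (229.01 − 225.03) / (380 − 0) = +0.01047
h(-40, 475) = 225.03 + (-0.007107)·(-40) + (+0.01047)·(475) = 225.03 +0.284 +4.975 = 230.289 m.

230.3 m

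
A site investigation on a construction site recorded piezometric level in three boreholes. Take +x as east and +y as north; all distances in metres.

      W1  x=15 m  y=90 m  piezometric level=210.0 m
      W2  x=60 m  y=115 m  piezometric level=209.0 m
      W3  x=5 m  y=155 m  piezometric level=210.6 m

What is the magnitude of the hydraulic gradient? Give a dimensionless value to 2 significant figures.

Differences from W1: to W2 (Δx, Δy, Δh) = (45, 25, -1.0); to W3 = (-10, 65, +0.6).
Solve a·Δx + b·Δy = Δh: det = 45·65 − (-10)·25 = 3175.
∂h/∂x = [(-1.0)·65 − (+0.6)·25] / 3175 = -0.02520
∂h/∂y = [45·(+0.6) − (-10)·(-1.0)] / 3175 = +0.005354
|∇h| = √(-0.02520² + 0.005354²) = 0.02576

0.026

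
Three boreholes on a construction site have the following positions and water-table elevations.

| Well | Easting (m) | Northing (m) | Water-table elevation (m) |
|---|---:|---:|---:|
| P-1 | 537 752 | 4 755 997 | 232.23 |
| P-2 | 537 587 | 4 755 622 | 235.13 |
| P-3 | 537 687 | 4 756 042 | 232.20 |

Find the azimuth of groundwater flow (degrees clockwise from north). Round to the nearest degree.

With h = a·x + b·y + c and P-1 as origin, the differences give:
  (-165)·a + (-375)·b = +2.90
  (-65)·a + 45·b = -0.03
Eliminate b (×45 and ×(-375), subtract): -31800·a = 119.250 → a = ∂h/∂x = -0.003750
Back-substitute: b = ∂h/∂y = -0.006083.
Flow direction (−∇h) has components (+0.003750 E, +0.006083 N).
Azimuth = atan2(E, N) = atan2(+0.003750, +0.006083) = 31.7° ≈ 032°.

032°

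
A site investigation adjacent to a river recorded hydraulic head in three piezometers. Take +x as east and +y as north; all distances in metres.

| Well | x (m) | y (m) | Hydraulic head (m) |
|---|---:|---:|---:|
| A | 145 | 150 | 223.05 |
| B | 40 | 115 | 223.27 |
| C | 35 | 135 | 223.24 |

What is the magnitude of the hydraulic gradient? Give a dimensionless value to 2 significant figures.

Differences from A: to B (Δx, Δy, Δh) = (-105, -35, +0.22); to C = (-110, -15, +0.19).
Solve a·Δx + b·Δy = Δh: det = (-105)·(-15) − (-110)·(-35) = -2275.
∂h/∂x = [(+0.22)·(-15) − (+0.19)·(-35)] / -2275 = -0.001473
∂h/∂y = [(-105)·(+0.19) − (-110)·(+0.22)] / -2275 = -0.001868
|∇h| = √(-0.001473² + -0.001868²) = 0.002379

0.0024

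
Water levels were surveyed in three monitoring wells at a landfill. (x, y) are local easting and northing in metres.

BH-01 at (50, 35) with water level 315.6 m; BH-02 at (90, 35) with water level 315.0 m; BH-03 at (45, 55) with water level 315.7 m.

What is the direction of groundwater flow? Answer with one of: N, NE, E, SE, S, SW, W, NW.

With h = a·x + b·y + c and BH-01 as origin, the differences give:
  40·a + 0·b = -0.6
  (-5)·a + 20·b = +0.1
Eliminate b (×20 and ×0, subtract): 800·a = -12.00 → a = ∂h/∂x = -0.01500
Back-substitute: b = ∂h/∂y = +0.001250.
Flow = −∇h = (+0.01500 east, -0.001250 north), which points east.

E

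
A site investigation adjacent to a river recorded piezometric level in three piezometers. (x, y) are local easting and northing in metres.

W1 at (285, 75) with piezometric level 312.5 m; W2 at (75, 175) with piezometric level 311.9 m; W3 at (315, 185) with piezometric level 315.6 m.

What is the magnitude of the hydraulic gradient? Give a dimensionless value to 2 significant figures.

Taking W1 as reference: W2−W1 = (-210, 100, -0.6); W3−W1 = (30, 110, +3.1).
Determinant of the coordinate differences = (-210)·110 − 30·100 = -26100.
∂h/∂x = [(-0.6)·110 − (+3.1)·100] / -26100 = +0.01441
∂h/∂y = [(-210)·(+3.1) − 30·(-0.6)] / -26100 = +0.02425
|∇h| = √(0.01441² + 0.02425²) = 0.02821

0.028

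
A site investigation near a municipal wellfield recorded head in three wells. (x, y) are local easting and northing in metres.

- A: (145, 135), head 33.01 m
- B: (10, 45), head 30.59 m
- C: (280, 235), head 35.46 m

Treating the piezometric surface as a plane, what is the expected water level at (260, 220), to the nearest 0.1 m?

Taking A as reference: B−A = (-135, -90, -2.42); C−A = (135, 100, +2.45).
Determinant of the coordinate differences = (-135)·100 − 135·(-90) = -1350.
∂h/∂x = [(-2.42)·100 − (+2.45)·(-90)] / -1350 = +0.01593
∂h/∂y = [(-135)·(+2.45) − 135·(-2.42)] / -1350 = +0.003000
h(260, 220) = 33.01 + (+0.01593)·(115) + (+0.003000)·(85) = 33.01 +1.831 +0.255 = 35.096 m.

35.1 m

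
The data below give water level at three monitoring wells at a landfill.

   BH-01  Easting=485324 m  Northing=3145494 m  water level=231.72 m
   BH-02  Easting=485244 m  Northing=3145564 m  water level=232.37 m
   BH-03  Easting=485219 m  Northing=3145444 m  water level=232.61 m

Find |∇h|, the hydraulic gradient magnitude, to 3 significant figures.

0.00836

Taking BH-01 as reference: BH-02−BH-01 = (-80, 70, +0.65); BH-03−BH-01 = (-105, -50, +0.89).
Solve a·Δx + b·Δy = Δh: det = (-80)·(-50) − (-105)·70 = 11350.
∂h/∂x = [(+0.65)·(-50) − (+0.89)·70] / 11350 = -0.008352
∂h/∂y = [(-80)·(+0.89) − (-105)·(+0.65)] / 11350 = -0.0002599
|∇h| = √(-0.008352² + -0.0002599²) = 0.008356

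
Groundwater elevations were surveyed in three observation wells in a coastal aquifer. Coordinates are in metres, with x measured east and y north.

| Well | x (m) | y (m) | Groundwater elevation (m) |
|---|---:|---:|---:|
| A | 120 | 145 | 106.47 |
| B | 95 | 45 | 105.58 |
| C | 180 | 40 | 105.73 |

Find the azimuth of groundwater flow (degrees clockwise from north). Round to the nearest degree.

Differences from A: to B (Δx, Δy, Δh) = (-25, -100, -0.89); to C = (60, -105, -0.74).
Solve a·Δx + b·Δy = Δh: det = (-25)·(-105) − 60·(-100) = 8625.
∂h/∂x = [(-0.89)·(-105) − (-0.74)·(-100)] / 8625 = +0.002255
∂h/∂y = [(-25)·(-0.74) − 60·(-0.89)] / 8625 = +0.008336
Flow direction (−∇h) has components (-0.002255 E, -0.008336 N).
Azimuth = atan2(E, N) = atan2(-0.002255, -0.008336) = 195.1° ≈ 195°.

195°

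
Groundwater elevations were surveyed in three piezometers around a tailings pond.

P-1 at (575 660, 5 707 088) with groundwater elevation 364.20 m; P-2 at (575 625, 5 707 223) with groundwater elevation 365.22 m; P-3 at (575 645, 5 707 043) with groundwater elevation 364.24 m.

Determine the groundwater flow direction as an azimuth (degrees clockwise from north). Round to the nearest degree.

105°

Differences from P-1: to P-2 (Δx, Δy, Δh) = (-35, 135, +1.02); to P-3 = (-15, -45, +0.04).
Solve a·Δx + b·Δy = Δh: det = (-35)·(-45) − (-15)·135 = 3600.
∂h/∂x = [(+1.02)·(-45) − (+0.04)·135] / 3600 = -0.01425
∂h/∂y = [(-35)·(+0.04) − (-15)·(+1.02)] / 3600 = +0.003861
Flow direction (−∇h) has components (+0.01425 E, -0.003861 N).
Azimuth = atan2(E, N) = atan2(+0.01425, -0.003861) = 105.2° ≈ 105°.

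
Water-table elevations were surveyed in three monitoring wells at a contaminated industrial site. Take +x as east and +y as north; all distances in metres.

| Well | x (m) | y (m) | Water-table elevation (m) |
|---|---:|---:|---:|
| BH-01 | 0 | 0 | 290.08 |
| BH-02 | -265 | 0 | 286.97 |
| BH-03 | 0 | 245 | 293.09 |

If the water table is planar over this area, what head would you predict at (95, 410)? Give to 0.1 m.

296.2 m

∂h/∂x = (286.97 − 290.08) / (-265 − 0) = +0.01174
∂h/∂y = (293.09 − 290.08) / (245 − 0) = +0.01229
h(95, 410) = 290.08 + (+0.01174)·(95) + (+0.01229)·(410) = 290.08 +1.115 +5.037 = 296.232 m.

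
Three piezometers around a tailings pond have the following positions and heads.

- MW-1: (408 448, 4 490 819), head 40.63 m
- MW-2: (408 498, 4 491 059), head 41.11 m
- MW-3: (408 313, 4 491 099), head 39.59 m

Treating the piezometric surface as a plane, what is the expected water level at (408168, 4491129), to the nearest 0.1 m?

38.4 m

Taking MW-1 as reference: MW-2−MW-1 = (50, 240, +0.48); MW-3−MW-1 = (-135, 280, -1.04).
Determinant of the coordinate differences = 50·280 − (-135)·240 = 46400.
∂h/∂x = [(+0.48)·280 − (-1.04)·240] / 46400 = +0.008276
∂h/∂y = [50·(-1.04) − (-135)·(+0.48)] / 46400 = +0.0002759
h(408168, 4491129) = 40.63 + (+0.008276)·(-280) + (+0.0002759)·(310) = 40.63 -2.317 +0.086 = 38.398 m.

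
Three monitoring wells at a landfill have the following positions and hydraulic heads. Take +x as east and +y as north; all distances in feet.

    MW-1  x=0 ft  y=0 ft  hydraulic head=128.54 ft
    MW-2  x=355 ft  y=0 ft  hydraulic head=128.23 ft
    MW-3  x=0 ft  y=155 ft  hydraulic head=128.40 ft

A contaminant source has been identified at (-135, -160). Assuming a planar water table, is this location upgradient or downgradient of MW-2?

upgradient

∂h/∂x = (128.23 − 128.54) / (355 − 0) = -0.0008732
∂h/∂y = (128.40 − 128.54) / (155 − 0) = -0.0009032
Head at (-135, -160) = 128.54 + (-0.0008732)·(-135) + (-0.0009032)·(-160) = 128.80 ft.
That is higher than the 128.23 ft at MW-2, so the point is upgradient.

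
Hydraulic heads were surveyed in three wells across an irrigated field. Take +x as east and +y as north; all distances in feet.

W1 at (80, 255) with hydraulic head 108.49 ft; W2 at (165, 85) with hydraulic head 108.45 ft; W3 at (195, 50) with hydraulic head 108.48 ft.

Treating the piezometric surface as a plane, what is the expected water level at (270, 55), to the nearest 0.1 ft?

108.7 ft

Differences from W1: to W2 (Δx, Δy, Δh) = (85, -170, -0.04); to W3 = (115, -205, -0.01).
Determinant of the coordinate differences = 85·(-205) − 115·(-170) = 2125.
∂h/∂x = [(-0.04)·(-205) − (-0.01)·(-170)] / 2125 = +0.003059
∂h/∂y = [85·(-0.01) − 115·(-0.04)] / 2125 = +0.001765
h(270, 55) = 108.49 + (+0.003059)·(190) + (+0.001765)·(-200) = 108.49 +0.581 -0.353 = 108.718 ft.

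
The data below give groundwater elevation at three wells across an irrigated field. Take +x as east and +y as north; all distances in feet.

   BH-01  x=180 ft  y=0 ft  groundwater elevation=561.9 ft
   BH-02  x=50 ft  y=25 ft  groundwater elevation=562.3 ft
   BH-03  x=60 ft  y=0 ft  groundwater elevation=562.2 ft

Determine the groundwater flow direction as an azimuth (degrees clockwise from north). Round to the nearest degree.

140°

With h = a·x + b·y + c and BH-01 as origin, the differences give:
  (-130)·a + 25·b = +0.4
  (-120)·a + 0·b = +0.3
Eliminate b (×0 and ×25, subtract): 3000·a = -7.50 → a = ∂h/∂x = -0.002500
Back-substitute: b = ∂h/∂y = +0.003000.
Flow direction (−∇h) has components (+0.002500 E, -0.003000 N).
Azimuth = atan2(E, N) = atan2(+0.002500, -0.003000) = 140.2° ≈ 140°.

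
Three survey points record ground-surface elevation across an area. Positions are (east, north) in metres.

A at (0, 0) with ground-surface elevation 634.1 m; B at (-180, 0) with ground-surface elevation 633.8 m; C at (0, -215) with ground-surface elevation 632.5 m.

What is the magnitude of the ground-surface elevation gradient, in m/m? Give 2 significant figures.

∂z/∂x = (633.8 − 634.1) / (-180 − 0) = +0.001667
∂z/∂y = (632.5 − 634.1) / (-215 − 0) = +0.007442
|∇f| = √(0.001667² + 0.007442²) = 0.007626 m/m

0.0076 m/m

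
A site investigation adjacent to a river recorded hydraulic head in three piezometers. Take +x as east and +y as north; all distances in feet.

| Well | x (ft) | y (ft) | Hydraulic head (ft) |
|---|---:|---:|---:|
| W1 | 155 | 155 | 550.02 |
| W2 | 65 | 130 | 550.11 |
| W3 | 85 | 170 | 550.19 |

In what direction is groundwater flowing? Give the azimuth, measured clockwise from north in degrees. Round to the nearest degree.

With h = a·x + b·y + c and W1 as origin, the differences give:
  (-90)·a + (-25)·b = +0.09
  (-70)·a + 15·b = +0.17
Eliminate b (×15 and ×(-25), subtract): -3100·a = 5.600 → a = ∂h/∂x = -0.001806
Back-substitute: b = ∂h/∂y = +0.002903.
Flow direction (−∇h) has components (+0.001806 E, -0.002903 N).
Azimuth = atan2(E, N) = atan2(+0.001806, -0.002903) = 148.1° ≈ 148°.

148°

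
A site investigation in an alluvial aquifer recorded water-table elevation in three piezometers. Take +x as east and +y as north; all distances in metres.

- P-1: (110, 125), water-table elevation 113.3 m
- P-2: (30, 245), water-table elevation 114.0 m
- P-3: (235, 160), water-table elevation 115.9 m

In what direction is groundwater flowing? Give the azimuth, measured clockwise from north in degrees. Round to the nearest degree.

Taking P-1 as reference: P-2−P-1 = (-80, 120, +0.7); P-3−P-1 = (125, 35, +2.6).
Determinant of the coordinate differences = (-80)·35 − 125·120 = -17800.
∂h/∂x = [(+0.7)·35 − (+2.6)·120] / -17800 = +0.01615
∂h/∂y = [(-80)·(+2.6) − 125·(+0.7)] / -17800 = +0.01660
Flow direction (−∇h) has components (-0.01615 E, -0.01660 N).
Azimuth = atan2(E, N) = atan2(-0.01615, -0.01660) = 224.2° ≈ 224°.

224°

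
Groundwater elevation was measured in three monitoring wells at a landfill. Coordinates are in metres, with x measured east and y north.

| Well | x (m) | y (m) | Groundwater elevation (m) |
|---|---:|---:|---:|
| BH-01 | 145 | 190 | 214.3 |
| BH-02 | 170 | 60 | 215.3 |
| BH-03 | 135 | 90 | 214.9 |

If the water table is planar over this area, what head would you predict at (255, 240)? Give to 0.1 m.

214.6 m

With h = a·x + b·y + c and BH-01 as origin, the differences give:
  25·a + (-130)·b = +1.0
  (-10)·a + (-100)·b = +0.6
Eliminate b (×(-100) and ×(-130), subtract): -3800·a = -22.00 → a = ∂h/∂x = +0.005789
Back-substitute: b = ∂h/∂y = -0.006579.
h(255, 240) = 214.3 + (+0.005789)·(110) + (-0.006579)·(50) = 214.3 +0.637 -0.329 = 214.608 m.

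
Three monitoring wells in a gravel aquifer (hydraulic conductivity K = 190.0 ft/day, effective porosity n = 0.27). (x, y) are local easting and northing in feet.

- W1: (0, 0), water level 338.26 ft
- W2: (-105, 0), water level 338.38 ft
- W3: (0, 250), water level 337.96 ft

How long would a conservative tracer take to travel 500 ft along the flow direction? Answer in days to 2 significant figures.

∂h/∂x = (338.38 − 338.26) / (-105 − 0) = -0.001143
∂h/∂y = (337.96 − 338.26) / (250 − 0) = -0.001200
|∇h| = √(-0.001143² + -0.001200²) = 0.001657
Seepage velocity v = K·i/n = 190.0 × 0.001657 / 0.27 = 1.166 ft/day.
t = 500 / 1.166 = 428.8 days.

430 days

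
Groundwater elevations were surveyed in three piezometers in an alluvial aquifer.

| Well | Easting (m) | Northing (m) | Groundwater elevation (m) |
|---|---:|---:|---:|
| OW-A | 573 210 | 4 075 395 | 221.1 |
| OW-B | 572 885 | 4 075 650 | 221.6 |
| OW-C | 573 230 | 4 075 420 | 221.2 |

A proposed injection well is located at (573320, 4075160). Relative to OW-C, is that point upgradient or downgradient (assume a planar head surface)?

downgradient

With h = a·x + b·y + c and OW-A as origin, the differences give:
  (-325)·a + 255·b = +0.5
  20·a + 25·b = +0.1
Eliminate b (×25 and ×255, subtract): -13225·a = -13.00 → a = ∂h/∂x = +0.0009830
Back-substitute: b = ∂h/∂y = +0.003214.
Head at (573320, 4075160) = 221.1 + (+0.0009830)·(110) + (+0.003214)·(-235) = 220.45 m.
That is lower than the 221.2 m at OW-C, so the point is downgradient.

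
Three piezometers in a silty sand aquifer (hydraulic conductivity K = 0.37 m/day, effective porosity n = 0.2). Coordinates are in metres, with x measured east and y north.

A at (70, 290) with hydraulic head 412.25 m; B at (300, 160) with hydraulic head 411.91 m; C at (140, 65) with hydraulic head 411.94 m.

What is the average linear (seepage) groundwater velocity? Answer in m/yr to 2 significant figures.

Taking A as reference: B−A = (230, -130, -0.34); C−A = (70, -225, -0.31).
Determinant of the coordinate differences = 230·(-225) − 70·(-130) = -42650.
∂h/∂x = [(-0.34)·(-225) − (-0.31)·(-130)] / -42650 = -0.0008488
∂h/∂y = [230·(-0.31) − 70·(-0.34)] / -42650 = +0.001114
|∇h| = √(-0.0008488² + 0.001114²) = 0.001401
Seepage velocity v = K·i/n = 0.37 × 0.001401 / 0.2 = 0.002592 m/day = 0.9467 m/yr.

0.95 m/yr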